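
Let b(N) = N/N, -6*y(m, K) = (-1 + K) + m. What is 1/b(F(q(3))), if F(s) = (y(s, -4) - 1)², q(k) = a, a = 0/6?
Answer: 1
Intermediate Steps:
y(m, K) = ⅙ - K/6 - m/6 (y(m, K) = -((-1 + K) + m)/6 = -(-1 + K + m)/6 = ⅙ - K/6 - m/6)
a = 0 (a = 0*(⅙) = 0)
q(k) = 0
F(s) = (-⅙ - s/6)² (F(s) = ((⅙ - ⅙*(-4) - s/6) - 1)² = ((⅙ + ⅔ - s/6) - 1)² = ((⅚ - s/6) - 1)² = (-⅙ - s/6)²)
b(N) = 1
1/b(F(q(3))) = 1/1 = 1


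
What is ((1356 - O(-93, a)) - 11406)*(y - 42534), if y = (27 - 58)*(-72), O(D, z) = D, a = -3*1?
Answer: 401287014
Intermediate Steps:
a = -3
y = 2232 (y = -31*(-72) = 2232)
((1356 - O(-93, a)) - 11406)*(y - 42534) = ((1356 - 1*(-93)) - 11406)*(2232 - 42534) = ((1356 + 93) - 11406)*(-40302) = (1449 - 11406)*(-40302) = -9957*(-40302) = 401287014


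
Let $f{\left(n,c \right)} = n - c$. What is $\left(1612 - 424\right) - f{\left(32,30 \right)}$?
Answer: $1186$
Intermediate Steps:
$\left(1612 - 424\right) - f{\left(32,30 \right)} = \left(1612 - 424\right) - \left(32 - 30\right) = 1188 - \left(32 - 30\right) = 1188 - 2 = 1186$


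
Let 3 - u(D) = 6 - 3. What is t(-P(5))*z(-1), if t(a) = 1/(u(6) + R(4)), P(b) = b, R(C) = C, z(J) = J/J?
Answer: 1/4 ≈ 0.25000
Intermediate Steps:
z(J) = 1
u(D) = 0 (u(D) = 3 - (6 - 3) = 3 - 1*3 = 3 - 3 = 0)
t(a) = 1/4 (t(a) = 1/(0 + 4) = 1/4)
t(-P(5))*z(-1) = (1/4)*1 = 1/4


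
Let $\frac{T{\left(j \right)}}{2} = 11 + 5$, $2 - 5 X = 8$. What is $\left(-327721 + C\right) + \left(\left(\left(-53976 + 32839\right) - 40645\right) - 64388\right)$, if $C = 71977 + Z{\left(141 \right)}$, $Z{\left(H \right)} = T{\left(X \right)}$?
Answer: $-381882$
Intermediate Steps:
$X = - \frac{6}{5}$ ($X = \frac{2}{5} - \frac{8}{5} = - \frac{6}{5} \approx -1.2$)
$T{\left(j \right)} = 32$ ($T{\left(j \right)} = 2 \left(11 + 5\right) = 2 \cdot 16 = 32$)
$Z{\left(H \right)} = 32$
$C = 72009$ ($C = 71977 + 32 = 72009$)
$\left(-327721 + C\right) + \left(\left(\left(-53976 + 32839\right) - 40645\right) - 64388\right) = \left(-327721 + 72009\right) + \left(\left(\left(-53976 + 32839\right) - 40645\right) - 64388\right) = -255712 - 126170 = -381882$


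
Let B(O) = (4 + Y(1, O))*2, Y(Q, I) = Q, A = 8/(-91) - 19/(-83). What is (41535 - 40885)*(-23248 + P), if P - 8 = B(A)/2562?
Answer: -19350782750/1281 ≈ -1.5106e+7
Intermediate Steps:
A = 1065/7553 (A = 8*(-1/91) - 19*(-1/83) = -8/91 + 19/83 = 1065/7553 ≈ 0.14100)
B(O) = 10 (B(O) = (4 + 1)*2 = 5*2 = 10)
P = 10253/1281 (P = 8 + 10/2562 = 8 + 10*(1/2562) = 8 + 5/1281 = 10253/1281 ≈ 8.0039)
(41535 - 40885)*(-23248 + P) = (41535 - 40885)*(-23248 + 10253/1281) = 650*(-29770435/1281) = -19350782750/1281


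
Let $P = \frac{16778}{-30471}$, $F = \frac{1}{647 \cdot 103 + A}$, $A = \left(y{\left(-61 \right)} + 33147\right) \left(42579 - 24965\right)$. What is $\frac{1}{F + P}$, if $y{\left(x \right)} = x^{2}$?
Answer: $- \frac{6596561086101}{3632211006961} \approx -1.8161$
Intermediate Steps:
$A = 649392952$ ($A = \left(\left(-61\right)^{2} + 33147\right) \left(42579 - 24965\right) = \left(3721 + 33147\right) 17614 = 36868 \cdot 17614 = 649392952$)
$F = \frac{1}{649459593}$ ($F = \frac{1}{647 \cdot 103 + 649392952} = \frac{1}{66641 + 649392952} = \frac{1}{649459593} \approx 1.5397 \cdot 10^{-9}$)
$P = - \frac{16778}{30471}$ ($P = 16778 \left(- \frac{1}{30471}\right) = - \frac{16778}{30471} \approx -0.55062$)
$\frac{1}{F + P} = \frac{1}{\frac{1}{649459593} - \frac{16778}{30471}} = \frac{1}{- \frac{3632211006961}{6596561086101}} = - \frac{6596561086101}{3632211006961}$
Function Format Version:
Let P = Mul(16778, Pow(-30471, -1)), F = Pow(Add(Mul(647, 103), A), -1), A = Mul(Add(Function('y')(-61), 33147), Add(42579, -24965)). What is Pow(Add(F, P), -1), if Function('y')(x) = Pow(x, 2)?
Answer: Rational(-6596561086101, 3632211006961) ≈ -1.8161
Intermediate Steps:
A = 649392952 (A = Mul(Add(Pow(-61, 2), 33147), Add(42579, -24965)) = Mul(Add(3721, 33147), 17614) = Mul(36868, 17614) = 649392952)
F = Rational(1, 649459593) (F = Pow(Add(Mul(647, 103), 649392952), -1) = Pow(Add(66641, 649392952), -1) = Pow(649459593, -1) = Rational(1, 649459593) ≈ 1.5397e-9)
P = Rational(-16778, 30471) (P = Mul(16778, Rational(-1, 30471)) = Rational(-16778, 30471) ≈ -0.55062)
Pow(Add(F, P), -1) = Pow(Add(Rational(1, 649459593), Rational(-16778, 30471)), -1) = Pow(Rational(-3632211006961, 6596561086101), -1) = Rational(-6596561086101, 3632211006961)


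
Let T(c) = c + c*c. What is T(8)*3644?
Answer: 262368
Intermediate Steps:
T(c) = c + c²
T(8)*3644 = (8*(1 + 8))*3644 = (8*9)*3644 = 72*3644 = 262368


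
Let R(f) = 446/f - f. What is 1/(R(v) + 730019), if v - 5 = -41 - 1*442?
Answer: 239/174588560 ≈ 1.3689e-6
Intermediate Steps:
v = -478 (v = 5 + (-41 - 1*442) = 5 + (-41 - 442) = 5 - 483 = -478)
R(f) = -f + 446/f
1/(R(v) + 730019) = 1/((-1*(-478) + 446/(-478)) + 730019) = 1/((478 + 446*(-1/478)) + 730019) = 1/((478 - 223/239) + 730019) = 1/(114019/239 + 730019) = 1/(174588560/239) = 239/174588560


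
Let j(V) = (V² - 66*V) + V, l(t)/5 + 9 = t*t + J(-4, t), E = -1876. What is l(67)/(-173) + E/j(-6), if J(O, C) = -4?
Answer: -4929214/36849 ≈ -133.77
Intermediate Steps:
l(t) = -65 + 5*t² (l(t) = -45 + 5*(t*t - 4) = -45 + 5*(t² - 4) = -45 + 5*(-4 + t²) = -45 + (-20 + 5*t²) = -65 + 5*t²)
j(V) = V² - 65*V
l(67)/(-173) + E/j(-6) = (-65 + 5*67²)/(-173) - 1876*(-1/(6*(-65 - 6))) = (-65 + 5*4489)*(-1/173) - 1876/((-6*(-71))) = (-65 + 22445)*(-1/173) - 1876/426 = 22380*(-1/173) - 1876*1/426 = -22380/173 - 938/213 = -4929214/36849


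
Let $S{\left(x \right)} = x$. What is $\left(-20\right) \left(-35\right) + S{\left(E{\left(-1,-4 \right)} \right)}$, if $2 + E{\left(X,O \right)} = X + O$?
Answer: $693$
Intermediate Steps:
$E{\left(X,O \right)} = -2 + O + X$ ($E{\left(X,O \right)} = -2 + \left(X + O\right) = -2 + \left(O + X\right) = -2 + O + X$)
$\left(-20\right) \left(-35\right) + S{\left(E{\left(-1,-4 \right)} \right)} = \left(-20\right) \left(-35\right) - 7 = 700 - 7 = 693$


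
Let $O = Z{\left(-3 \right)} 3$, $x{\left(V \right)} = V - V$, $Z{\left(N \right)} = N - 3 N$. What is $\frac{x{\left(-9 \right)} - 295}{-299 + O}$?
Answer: $\frac{295}{281} \approx 1.0498$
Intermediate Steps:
$Z{\left(N \right)} = - 2 N$
$x{\left(V \right)} = 0$
$O = 18$ ($O = \left(-2\right) \left(-3\right) 3 = 6 \cdot 3 = 18$)
$\frac{x{\left(-9 \right)} - 295}{-299 + O} = \frac{0 - 295}{-299 + 18} = - \frac{295}{-281} = \left(-295\right) \left(- \frac{1}{281}\right) = \frac{295}{281}$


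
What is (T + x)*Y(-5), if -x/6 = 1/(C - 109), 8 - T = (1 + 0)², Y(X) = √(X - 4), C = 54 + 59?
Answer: 33*I/2 ≈ 16.5*I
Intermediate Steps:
C = 113
Y(X) = √(-4 + X)
T = 7 (T = 8 - (1 + 0)² = 8 - 1*1² = 8 - 1*1 = 8 - 1 = 7)
x = -3/2 (x = -6/(113 - 109) = -6/4 = -6*¼ = -3/2 ≈ -1.5000)
(T + x)*Y(-5) = (7 - 3/2)*√(-4 - 5) = 11*√(-9)/2 = 11*(3*I)/2 = 33*I/2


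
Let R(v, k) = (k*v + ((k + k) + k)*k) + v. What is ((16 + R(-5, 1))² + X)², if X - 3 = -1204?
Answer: 1254400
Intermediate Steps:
X = -1201 (X = 3 - 1204 = -1201)
R(v, k) = v + 3*k² + k*v (R(v, k) = (k*v + (2*k + k)*k) + v = (k*v + (3*k)*k) + v = (k*v + 3*k²) + v = (3*k² + k*v) + v = v + 3*k² + k*v)
((16 + R(-5, 1))² + X)² = ((16 + (-5 + 3*1² + 1*(-5)))² - 1201)² = ((16 + (-5 + 3*1 - 5))² - 1201)² = ((16 + (-5 + 3 - 5))² - 1201)² = ((16 - 7)² - 1201)² = (9² - 1201)² = (81 - 1201)² = (-1120)² = 1254400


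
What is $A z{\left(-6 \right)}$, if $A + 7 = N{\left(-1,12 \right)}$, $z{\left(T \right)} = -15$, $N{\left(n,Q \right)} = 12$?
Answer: $-75$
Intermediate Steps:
$A = 5$ ($A = -7 + 12 = 5$)
$A z{\left(-6 \right)} = 5 \left(-15\right) = -75$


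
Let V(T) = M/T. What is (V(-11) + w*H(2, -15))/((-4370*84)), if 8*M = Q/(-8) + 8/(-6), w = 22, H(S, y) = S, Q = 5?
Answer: -18595/155054592 ≈ -0.00011993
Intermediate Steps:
M = -47/192 (M = (5/(-8) + 8/(-6))/8 = (5*(-⅛) + 8*(-⅙))/8 = (-5/8 - 4/3)/8 = (⅛)*(-47/24) = -47/192 ≈ -0.24479)
V(T) = -47/(192*T)
(V(-11) + w*H(2, -15))/((-4370*84)) = (-47/192/(-11) + 22*2)/((-4370*84)) = (-47/192*(-1/11) + 44)/(-367080) = (47/2112 + 44)*(-1/367080) = (92975/2112)*(-1/367080) = -18595/155054592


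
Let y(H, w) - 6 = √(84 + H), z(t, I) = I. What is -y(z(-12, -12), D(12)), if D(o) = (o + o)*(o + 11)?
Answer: -6 - 6*√2 ≈ -14.485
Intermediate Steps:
D(o) = 2*o*(11 + o) (D(o) = (2*o)*(11 + o) = 2*o*(11 + o))
y(H, w) = 6 + √(84 + H)
-y(z(-12, -12), D(12)) = -(6 + √(84 - 12)) = -(6 + √72) = -(6 + 6*√2) = -6 - 6*√2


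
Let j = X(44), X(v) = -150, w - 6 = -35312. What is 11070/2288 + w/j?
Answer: 20610157/85800 ≈ 240.21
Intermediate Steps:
w = -35306 (w = 6 - 35312 = -35306)
j = -150
11070/2288 + w/j = 11070/2288 - 35306/(-150) = 11070*(1/2288) - 35306*(-1/150) = 5535/1144 + 17653/75 = 20610157/85800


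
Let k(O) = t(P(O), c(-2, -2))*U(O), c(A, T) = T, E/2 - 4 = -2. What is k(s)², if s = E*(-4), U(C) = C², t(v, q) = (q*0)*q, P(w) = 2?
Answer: 0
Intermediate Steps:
E = 4 (E = 8 + 2*(-2) = 8 - 4 = 4)
t(v, q) = 0 (t(v, q) = 0*q = 0)
s = -16 (s = 4*(-4) = -16)
k(O) = 0 (k(O) = 0*O² = 0)
k(s)² = 0² = 0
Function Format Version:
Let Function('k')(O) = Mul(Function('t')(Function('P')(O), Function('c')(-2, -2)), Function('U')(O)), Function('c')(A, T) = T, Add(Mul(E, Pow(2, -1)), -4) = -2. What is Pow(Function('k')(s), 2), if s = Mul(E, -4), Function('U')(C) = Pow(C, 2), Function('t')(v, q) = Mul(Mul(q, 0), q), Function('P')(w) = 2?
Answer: 0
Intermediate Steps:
E = 4 (E = Add(8, Mul(2, -2)) = Add(8, -4) = 4)
Function('t')(v, q) = 0 (Function('t')(v, q) = Mul(0, q) = 0)
s = -16 (s = Mul(4, -4) = -16)
Function('k')(O) = 0 (Function('k')(O) = Mul(0, Pow(O, 2)) = 0)
Pow(Function('k')(s), 2) = Pow(0, 2) = 0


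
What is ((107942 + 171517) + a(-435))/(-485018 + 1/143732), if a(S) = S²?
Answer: -22454962896/23237535725 ≈ -0.96632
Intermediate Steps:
((107942 + 171517) + a(-435))/(-485018 + 1/143732) = ((107942 + 171517) + (-435)²)/(-485018 + 1/143732) = (279459 + 189225)/(-485018 + 1/143732) = 468684/(-69712607175/143732) = 468684*(-143732/69712607175) = -22454962896/23237535725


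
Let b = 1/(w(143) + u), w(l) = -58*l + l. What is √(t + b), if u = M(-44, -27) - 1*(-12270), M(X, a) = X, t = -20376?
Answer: I*√13534248437/815 ≈ 142.74*I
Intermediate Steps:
w(l) = -57*l
u = 12226 (u = -44 - 1*(-12270) = -44 + 12270 = 12226)
b = 1/4075 (b = 1/(-57*143 + 12226) = 1/(-8151 + 12226) = 1/4075 ≈ 0.00024540)
√(t + b) = √(-20376 + 1/4075) = √(-83032199/4075) = I*√13534248437/815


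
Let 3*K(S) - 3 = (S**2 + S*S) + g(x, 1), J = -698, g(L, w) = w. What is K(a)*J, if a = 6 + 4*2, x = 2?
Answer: -92136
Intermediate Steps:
a = 14 (a = 6 + 8 = 14)
K(S) = 4/3 + 2*S**2/3 (K(S) = 1 + ((S**2 + S*S) + 1)/3 = 1 + ((S**2 + S**2) + 1)/3 = 1 + (2*S**2 + 1)/3 = 1 + (1 + 2*S**2)/3 = 1 + (1/3 + 2*S**2/3) = 4/3 + 2*S**2/3)
K(a)*J = (4/3 + (2/3)*14**2)*(-698) = (4/3 + (2/3)*196)*(-698) = (4/3 + 392/3)*(-698) = 132*(-698) = -92136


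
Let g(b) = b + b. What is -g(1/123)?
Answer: -2/123 ≈ -0.016260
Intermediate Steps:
g(b) = 2*b
-g(1/123) = -2/123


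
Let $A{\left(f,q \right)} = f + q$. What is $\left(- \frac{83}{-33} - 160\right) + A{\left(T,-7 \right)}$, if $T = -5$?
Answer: $- \frac{5593}{33} \approx -169.48$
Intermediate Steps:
$\left(- \frac{83}{-33} - 160\right) + A{\left(T,-7 \right)} = \left(- \frac{83}{-33} - 160\right) - 12 = \left(\left(-83\right) \left(- \frac{1}{33}\right) - 160\right) - 12 = \left(\frac{83}{33} - 160\right) - 12 = - \frac{5197}{33} - 12 = - \frac{5593}{33}$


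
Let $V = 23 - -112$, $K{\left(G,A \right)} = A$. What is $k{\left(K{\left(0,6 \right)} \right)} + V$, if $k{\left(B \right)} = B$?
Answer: $141$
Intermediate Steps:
$V = 135$ ($V = 23 + 112 = 135$)
$k{\left(K{\left(0,6 \right)} \right)} + V = 6 + 135 = 141$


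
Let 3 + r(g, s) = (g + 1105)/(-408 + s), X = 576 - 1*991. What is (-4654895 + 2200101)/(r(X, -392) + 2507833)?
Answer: -196383520/200626331 ≈ -0.97885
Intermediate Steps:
X = -415 (X = 576 - 991 = -415)
r(g, s) = -3 + (1105 + g)/(-408 + s) (r(g, s) = -3 + (g + 1105)/(-408 + s) = -3 + (1105 + g)/(-408 + s))
(-4654895 + 2200101)/(r(X, -392) + 2507833) = (-4654895 + 2200101)/((2329 - 415 - 3*(-392))/(-408 - 392) + 2507833) = -2454794/((2329 - 415 + 1176)/(-800) + 2507833) = -2454794/(-1/800*3090 + 2507833) = -2454794/(-309/80 + 2507833) = -2454794/200626331/80 = -2454794*80/200626331 = -196383520/200626331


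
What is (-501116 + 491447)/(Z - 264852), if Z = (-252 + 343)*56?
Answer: 9669/259756 ≈ 0.037223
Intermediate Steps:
Z = 5096 (Z = 91*56 = 5096)
(-501116 + 491447)/(Z - 264852) = (-501116 + 491447)/(5096 - 264852) = -9669/(-259756) = -9669*(-1/259756) = 9669/259756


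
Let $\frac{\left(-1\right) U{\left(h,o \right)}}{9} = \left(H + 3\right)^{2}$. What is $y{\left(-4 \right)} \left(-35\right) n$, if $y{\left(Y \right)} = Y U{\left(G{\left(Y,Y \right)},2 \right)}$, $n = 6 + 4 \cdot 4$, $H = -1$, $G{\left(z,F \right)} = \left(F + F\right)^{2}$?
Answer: $-110880$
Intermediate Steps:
$G{\left(z,F \right)} = 4 F^{2}$ ($G{\left(z,F \right)} = \left(2 F\right)^{2} = 4 F^{2}$)
$n = 22$ ($n = 6 + 16 = 22$)
$U{\left(h,o \right)} = -36$ ($U{\left(h,o \right)} = - 9 \left(-1 + 3\right)^{2} = - 9 \cdot 2^{2} = \left(-9\right) 4 = -36$)
$y{\left(Y \right)} = - 36 Y$ ($y{\left(Y \right)} = Y \left(-36\right) = - 36 Y$)
$y{\left(-4 \right)} \left(-35\right) n = \left(-36\right) \left(-4\right) \left(-35\right) 22 = 144 \left(-35\right) 22 = \left(-5040\right) 22 = -110880$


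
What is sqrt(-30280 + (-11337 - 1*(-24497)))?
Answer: 4*I*sqrt(1070) ≈ 130.84*I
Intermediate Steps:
sqrt(-30280 + (-11337 - 1*(-24497))) = sqrt(-30280 + (-11337 + 24497)) = sqrt(-30280 + 13160) = sqrt(-17120) = 4*I*sqrt(1070)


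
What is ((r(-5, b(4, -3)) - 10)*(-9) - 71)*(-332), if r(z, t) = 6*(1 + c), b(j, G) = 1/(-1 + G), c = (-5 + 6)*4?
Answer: 83332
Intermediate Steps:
c = 4 (c = 1*4 = 4)
r(z, t) = 30 (r(z, t) = 6*(1 + 4) = 6*5 = 30)
((r(-5, b(4, -3)) - 10)*(-9) - 71)*(-332) = ((30 - 10)*(-9) - 71)*(-332) = (20*(-9) - 71)*(-332) = (-180 - 71)*(-332) = -251*(-332) = 83332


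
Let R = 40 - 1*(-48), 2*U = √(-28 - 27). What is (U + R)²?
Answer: (176 + I*√55)²/4 ≈ 7730.3 + 652.63*I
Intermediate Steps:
U = I*√55/2 (U = √(-28 - 27)/2 = √(-55)/2 = (I*√55)/2 = I*√55/2 ≈ 3.7081*I)
R = 88 (R = 40 + 48 = 88)
(U + R)² = (I*√55/2 + 88)² = (88 + I*√55/2)²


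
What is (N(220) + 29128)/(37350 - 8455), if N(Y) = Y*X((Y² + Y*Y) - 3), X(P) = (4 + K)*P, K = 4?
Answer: 170391848/28895 ≈ 5896.9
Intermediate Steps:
X(P) = 8*P (X(P) = (4 + 4)*P = 8*P)
N(Y) = Y*(-24 + 16*Y²) (N(Y) = Y*(8*((Y² + Y*Y) - 3)) = Y*(8*((Y² + Y²) - 3)) = Y*(8*(2*Y² - 3)) = Y*(8*(-3 + 2*Y²)) = Y*(-24 + 16*Y²))
(N(220) + 29128)/(37350 - 8455) = ((-24*220 + 16*220³) + 29128)/(37350 - 8455) = ((-5280 + 16*10648000) + 29128)/28895 = ((-5280 + 170368000) + 29128)*(1/28895) = (170362720 + 29128)*(1/28895) = 170391848*(1/28895) = 170391848/28895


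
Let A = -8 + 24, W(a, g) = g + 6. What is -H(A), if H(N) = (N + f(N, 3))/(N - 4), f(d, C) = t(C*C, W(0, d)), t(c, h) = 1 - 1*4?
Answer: -13/12 ≈ -1.0833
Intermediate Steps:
W(a, g) = 6 + g
t(c, h) = -3 (t(c, h) = 1 - 4 = -3)
A = 16
f(d, C) = -3
H(N) = (-3 + N)/(-4 + N) (H(N) = (N - 3)/(N - 4) = (-3 + N)/(-4 + N))
-H(A) = -(-3 + 16)/(-4 + 16) = -13/12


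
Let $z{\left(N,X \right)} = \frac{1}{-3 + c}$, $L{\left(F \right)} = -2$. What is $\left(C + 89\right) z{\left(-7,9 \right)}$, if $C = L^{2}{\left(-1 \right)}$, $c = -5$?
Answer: $- \frac{93}{8} \approx -11.625$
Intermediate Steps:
$z{\left(N,X \right)} = - \frac{1}{8}$ ($z{\left(N,X \right)} = \frac{1}{-3 - 5} = \frac{1}{-8} = - \frac{1}{8}$)
$C = 4$ ($C = \left(-2\right)^{2} = 4$)
$\left(C + 89\right) z{\left(-7,9 \right)} = \left(4 + 89\right) \left(- \frac{1}{8}\right) = 93 \left(- \frac{1}{8}\right) = - \frac{93}{8}$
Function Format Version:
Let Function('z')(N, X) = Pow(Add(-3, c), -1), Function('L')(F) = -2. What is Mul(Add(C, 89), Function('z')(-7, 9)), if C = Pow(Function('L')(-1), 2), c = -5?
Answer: Rational(-93, 8) ≈ -11.625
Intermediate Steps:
Function('z')(N, X) = Rational(-1, 8) (Function('z')(N, X) = Pow(Add(-3, -5), -1) = Pow(-8, -1) = Rational(-1, 8))
C = 4 (C = Pow(-2, 2) = 4)
Mul(Add(C, 89), Function('z')(-7, 9)) = Mul(Add(4, 89), Rational(-1, 8)) = Mul(93, Rational(-1, 8)) = Rational(-93, 8)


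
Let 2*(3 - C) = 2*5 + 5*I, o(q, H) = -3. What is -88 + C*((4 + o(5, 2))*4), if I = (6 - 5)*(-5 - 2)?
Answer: -26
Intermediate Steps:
I = -7 (I = 1*(-7) = -7)
C = 31/2 (C = 3 - (2*5 + 5*(-7))/2 = 3 - (10 - 35)/2 = 3 - ½*(-25) = 3 + 25/2 = 31/2 ≈ 15.500)
-88 + C*((4 + o(5, 2))*4) = -88 + 31*((4 - 3)*4)/2 = -88 + 31*(1*4)/2 = -88 + (31/2)*4 = -88 + 62 = -26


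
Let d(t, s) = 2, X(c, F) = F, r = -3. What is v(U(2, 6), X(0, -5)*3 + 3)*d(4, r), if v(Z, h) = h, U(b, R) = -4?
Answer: -24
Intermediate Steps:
v(U(2, 6), X(0, -5)*3 + 3)*d(4, r) = (-5*3 + 3)*2 = (-15 + 3)*2 = -12*2 = -24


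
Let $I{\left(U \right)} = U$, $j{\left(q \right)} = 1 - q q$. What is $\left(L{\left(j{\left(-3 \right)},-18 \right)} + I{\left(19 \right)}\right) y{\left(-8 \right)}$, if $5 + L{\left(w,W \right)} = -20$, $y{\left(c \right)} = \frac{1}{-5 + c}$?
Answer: $\frac{6}{13} \approx 0.46154$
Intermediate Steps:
$j{\left(q \right)} = 1 - q^{2}$
$L{\left(w,W \right)} = -25$ ($L{\left(w,W \right)} = -5 - 20 = -25$)
$\left(L{\left(j{\left(-3 \right)},-18 \right)} + I{\left(19 \right)}\right) y{\left(-8 \right)} = \frac{-25 + 19}{-5 - 8} = - \frac{6}{-13} = \left(-6\right) \left(- \frac{1}{13}\right) = \frac{6}{13}$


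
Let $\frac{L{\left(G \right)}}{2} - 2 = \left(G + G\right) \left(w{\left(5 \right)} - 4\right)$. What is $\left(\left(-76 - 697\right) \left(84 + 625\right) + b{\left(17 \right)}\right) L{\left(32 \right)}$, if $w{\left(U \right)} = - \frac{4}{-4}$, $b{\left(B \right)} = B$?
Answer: $208255200$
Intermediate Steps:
$w{\left(U \right)} = 1$ ($w{\left(U \right)} = \left(-4\right) \left(- \frac{1}{4}\right) = 1$)
$L{\left(G \right)} = 4 - 12 G$ ($L{\left(G \right)} = 4 + 2 \left(G + G\right) \left(1 - 4\right) = 4 + 2 \cdot 2 G \left(-3\right) = 4 + 2 \left(- 6 G\right) = 4 - 12 G$)
$\left(\left(-76 - 697\right) \left(84 + 625\right) + b{\left(17 \right)}\right) L{\left(32 \right)} = \left(\left(-76 - 697\right) \left(84 + 625\right) + 17\right) \left(4 - 384\right) = \left(\left(-773\right) 709 + 17\right) \left(4 - 384\right) = \left(-548057 + 17\right) \left(-380\right) = \left(-548040\right) \left(-380\right) = 208255200$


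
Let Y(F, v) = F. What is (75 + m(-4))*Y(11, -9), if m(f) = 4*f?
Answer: 649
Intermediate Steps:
(75 + m(-4))*Y(11, -9) = (75 + 4*(-4))*11 = (75 - 16)*11 = 59*11 = 649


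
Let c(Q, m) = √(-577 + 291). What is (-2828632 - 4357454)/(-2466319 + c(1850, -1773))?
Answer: 17723180437434/6082729410047 + 7186086*I*√286/6082729410047 ≈ 2.9137 + 1.9979e-5*I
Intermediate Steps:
c(Q, m) = I*√286 (c(Q, m) = √(-286) = I*√286)
(-2828632 - 4357454)/(-2466319 + c(1850, -1773)) = (-2828632 - 4357454)/(-2466319 + I*√286) = -7186086/(-2466319 + I*√286)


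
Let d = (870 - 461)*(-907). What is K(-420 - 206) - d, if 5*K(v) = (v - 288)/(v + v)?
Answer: 1161114647/3130 ≈ 3.7096e+5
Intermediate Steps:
d = -370963 (d = 409*(-907) = -370963)
K(v) = (-288 + v)/(10*v) (K(v) = ((v - 288)/(v + v))/5 = ((-288 + v)/((2*v)))/5 = ((-288 + v)*(1/(2*v)))/5 = ((-288 + v)/(2*v))/5 = (-288 + v)/(10*v))
K(-420 - 206) - d = (-288 + (-420 - 206))/(10*(-420 - 206)) - 1*(-370963) = (⅒)*(-288 - 626)/(-626) + 370963 = (⅒)*(-1/626)*(-914) + 370963 = 457/3130 + 370963 = 1161114647/3130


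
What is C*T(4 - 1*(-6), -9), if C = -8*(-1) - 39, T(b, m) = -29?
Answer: 899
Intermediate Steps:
C = -31 (C = 8 - 39 = -31)
C*T(4 - 1*(-6), -9) = -31*(-29) = 899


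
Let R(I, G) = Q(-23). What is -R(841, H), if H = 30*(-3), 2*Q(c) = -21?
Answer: 21/2 ≈ 10.500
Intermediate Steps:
Q(c) = -21/2 (Q(c) = (½)*(-21) = -21/2)
H = -90
R(I, G) = -21/2
-R(841, H) = -1*(-21/2) = 21/2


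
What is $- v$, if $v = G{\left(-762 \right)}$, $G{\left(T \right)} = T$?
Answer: $762$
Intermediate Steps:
$v = -762$
$- v = \left(-1\right) \left(-762\right) = 762$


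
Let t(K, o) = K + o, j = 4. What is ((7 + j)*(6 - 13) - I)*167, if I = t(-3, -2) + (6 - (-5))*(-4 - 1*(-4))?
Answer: -12024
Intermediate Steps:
I = -5 (I = (-3 - 2) + (6 - (-5))*(-4 - 1*(-4)) = -5 + (6 - 1*(-5))*(-4 + 4) = -5 + (6 + 5)*0 = -5 + 11*0 = -5 + 0 = -5)
((7 + j)*(6 - 13) - I)*167 = ((7 + 4)*(6 - 13) - 1*(-5))*167 = (11*(-7) + 5)*167 = (-77 + 5)*167 = -72*167 = -12024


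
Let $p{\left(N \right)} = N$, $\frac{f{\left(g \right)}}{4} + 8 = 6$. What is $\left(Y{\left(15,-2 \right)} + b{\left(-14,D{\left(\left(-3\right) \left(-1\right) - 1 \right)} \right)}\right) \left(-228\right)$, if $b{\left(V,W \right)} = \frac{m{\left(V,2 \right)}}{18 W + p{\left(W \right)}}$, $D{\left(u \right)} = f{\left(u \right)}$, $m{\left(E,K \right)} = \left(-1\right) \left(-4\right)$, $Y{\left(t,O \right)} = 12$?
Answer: $-2730$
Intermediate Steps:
$f{\left(g \right)} = -8$ ($f{\left(g \right)} = -32 + 4 \cdot 6 = -32 + 24 = -8$)
$m{\left(E,K \right)} = 4$
$D{\left(u \right)} = -8$
$b{\left(V,W \right)} = \frac{4}{19 W}$ ($b{\left(V,W \right)} = \frac{4}{18 W + W} = \frac{4}{19 W}$)
$\left(Y{\left(15,-2 \right)} + b{\left(-14,D{\left(\left(-3\right) \left(-1\right) - 1 \right)} \right)}\right) \left(-228\right) = \left(12 + \frac{4}{19 \left(-8\right)}\right) \left(-228\right) = \left(12 + \frac{4}{19} \left(- \frac{1}{8}\right)\right) \left(-228\right) = \left(12 - \frac{1}{38}\right) \left(-228\right) = \frac{455}{38} \left(-228\right) = -2730$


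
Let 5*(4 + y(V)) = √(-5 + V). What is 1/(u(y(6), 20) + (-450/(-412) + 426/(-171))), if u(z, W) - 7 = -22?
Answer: -11742/192557 ≈ -0.060979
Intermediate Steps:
y(V) = -4 + √(-5 + V)/5
u(z, W) = -15 (u(z, W) = 7 - 22 = -15)
1/(u(y(6), 20) + (-450/(-412) + 426/(-171))) = 1/(-15 + (-450/(-412) + 426/(-171))) = 1/(-15 + (-450*(-1/412) + 426*(-1/171))) = 1/(-15 + (225/206 - 142/57)) = 1/(-15 - 16427/11742) = 1/(-192557/11742) = -11742/192557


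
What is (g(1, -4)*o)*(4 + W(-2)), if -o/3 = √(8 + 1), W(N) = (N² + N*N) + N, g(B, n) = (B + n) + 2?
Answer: 90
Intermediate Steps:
g(B, n) = 2 + B + n
W(N) = N + 2*N² (W(N) = (N² + N²) + N = 2*N² + N = N + 2*N²)
o = -9 (o = -3*√(8 + 1) = -3*√9 = -3*3 = -9)
(g(1, -4)*o)*(4 + W(-2)) = ((2 + 1 - 4)*(-9))*(4 - 2*(1 + 2*(-2))) = (-1*(-9))*(4 - 2*(1 - 4)) = 9*(4 - 2*(-3)) = 9*(4 + 6) = 9*10 = 90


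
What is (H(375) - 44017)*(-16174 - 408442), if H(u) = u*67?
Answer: 8021845472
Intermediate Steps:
H(u) = 67*u
(H(375) - 44017)*(-16174 - 408442) = (67*375 - 44017)*(-16174 - 408442) = (25125 - 44017)*(-424616) = -18892*(-424616) = 8021845472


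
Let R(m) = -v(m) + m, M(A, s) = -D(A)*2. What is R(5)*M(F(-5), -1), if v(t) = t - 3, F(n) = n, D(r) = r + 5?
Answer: 0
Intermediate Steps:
D(r) = 5 + r
v(t) = -3 + t
M(A, s) = -10 - 2*A (M(A, s) = -(5 + A)*2 = (-5 - A)*2 = -10 - 2*A)
R(m) = 3 (R(m) = -(-3 + m) + m = (3 - m) + m = 3)
R(5)*M(F(-5), -1) = 3*(-10 - 2*(-5)) = 3*(-10 + 10) = 3*0 = 0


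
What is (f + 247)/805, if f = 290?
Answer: 537/805 ≈ 0.66708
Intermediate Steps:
(f + 247)/805 = (290 + 247)/805 = 537*(1/805) = 537/805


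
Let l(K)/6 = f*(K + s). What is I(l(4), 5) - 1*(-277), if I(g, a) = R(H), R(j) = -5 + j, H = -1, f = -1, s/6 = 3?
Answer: 271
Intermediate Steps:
s = 18 (s = 6*3 = 18)
l(K) = -108 - 6*K (l(K) = 6*(-(K + 18)) = 6*(-(18 + K)) = 6*(-18 - K) = -108 - 6*K)
I(g, a) = -6 (I(g, a) = -5 - 1 = -6)
I(l(4), 5) - 1*(-277) = -6 - 1*(-277) = -6 + 277 = 271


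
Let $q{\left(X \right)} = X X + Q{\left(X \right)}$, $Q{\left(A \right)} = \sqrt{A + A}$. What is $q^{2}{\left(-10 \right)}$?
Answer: $9980 + 400 i \sqrt{5} \approx 9980.0 + 894.43 i$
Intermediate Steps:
$Q{\left(A \right)} = \sqrt{2} \sqrt{A}$ ($Q{\left(A \right)} = \sqrt{2 A} = \sqrt{2} \sqrt{A}$)
$q{\left(X \right)} = X^{2} + \sqrt{2} \sqrt{X}$ ($q{\left(X \right)} = X X + \sqrt{2} \sqrt{X} = X^{2} + \sqrt{2} \sqrt{X}$)
$q^{2}{\left(-10 \right)} = \left(\left(-10\right)^{2} + \sqrt{2} \sqrt{-10}\right)^{2} = \left(100 + \sqrt{2} i \sqrt{10}\right)^{2} = \left(100 + 2 i \sqrt{5}\right)^{2}$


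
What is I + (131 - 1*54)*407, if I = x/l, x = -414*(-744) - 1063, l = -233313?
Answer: 7311489154/233313 ≈ 31338.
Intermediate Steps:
x = 306953 (x = 308016 - 1063 = 306953)
I = -306953/233313 (I = 306953/(-233313) = 306953*(-1/233313) = -306953/233313 ≈ -1.3156)
I + (131 - 1*54)*407 = -306953/233313 + (131 - 1*54)*407 = -306953/233313 + (131 - 54)*407 = -306953/233313 + 77*407 = -306953/233313 + 31339 = 7311489154/233313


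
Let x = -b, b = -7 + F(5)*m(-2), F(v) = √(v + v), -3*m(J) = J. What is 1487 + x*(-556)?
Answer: -2405 + 1112*√10/3 ≈ -1232.8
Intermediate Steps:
m(J) = -J/3
F(v) = √2*√v (F(v) = √(2*v) = √2*√v)
b = -7 + 2*√10/3 (b = -7 + (√2*√5)*(-⅓*(-2)) = -7 + √10*(⅔) = -7 + 2*√10/3 ≈ -4.8918)
x = 7 - 2*√10/3 (x = -(-7 + 2*√10/3) = 7 - 2*√10/3 ≈ 4.8918)
1487 + x*(-556) = 1487 + (7 - 2*√10/3)*(-556) = 1487 + (-3892 + 1112*√10/3) = -2405 + 1112*√10/3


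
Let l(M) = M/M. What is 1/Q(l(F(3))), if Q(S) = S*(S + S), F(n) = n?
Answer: 1/2 ≈ 0.50000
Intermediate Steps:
l(M) = 1
Q(S) = 2*S**2 (Q(S) = S*(2*S) = 2*S**2)
1/Q(l(F(3))) = 1/(2*1**2) = 1/(2*1) = 1/2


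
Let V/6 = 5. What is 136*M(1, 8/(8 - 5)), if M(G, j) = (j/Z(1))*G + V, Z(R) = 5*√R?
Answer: 62288/15 ≈ 4152.5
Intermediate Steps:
V = 30 (V = 6*5 = 30)
M(G, j) = 30 + G*j/5 (M(G, j) = (j/((5*√1)))*G + 30 = (j/((5*1)))*G + 30 = (j/5)*G + 30 = G*j/5 + 30 = 30 + G*j/5)
136*M(1, 8/(8 - 5)) = 136*(30 + (⅕)*1*(8/(8 - 5))) = 136*(30 + (⅕)*1*(8/3)) = 136*(30 + 8/15) = 136*(458/15) = 62288/15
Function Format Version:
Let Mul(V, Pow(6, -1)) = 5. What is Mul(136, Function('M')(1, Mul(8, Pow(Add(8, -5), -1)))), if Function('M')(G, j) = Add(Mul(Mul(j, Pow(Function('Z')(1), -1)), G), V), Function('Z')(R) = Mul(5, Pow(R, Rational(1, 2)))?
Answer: Rational(62288, 15) ≈ 4152.5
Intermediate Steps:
V = 30 (V = Mul(6, 5) = 30)
Function('M')(G, j) = Add(30, Mul(Rational(1, 5), G, j)) (Function('M')(G, j) = Add(Mul(Mul(j, Pow(Mul(5, Pow(1, Rational(1, 2))), -1)), G), 30) = Add(Mul(Mul(j, Pow(Mul(5, 1), -1)), G), 30) = Add(Mul(Mul(j, Pow(5, -1)), G), 30) = Add(Mul(Mul(j, Rational(1, 5)), G), 30) = Add(Mul(Mul(Rational(1, 5), j), G), 30) = Add(Mul(Rational(1, 5), G, j), 30) = Add(30, Mul(Rational(1, 5), G, j)))
Mul(136, Function('M')(1, Mul(8, Pow(Add(8, -5), -1)))) = Mul(136, Add(30, Mul(Rational(1, 5), 1, Mul(8, Pow(Add(8, -5), -1))))) = Mul(136, Add(30, Mul(Rational(1, 5), 1, Mul(8, Pow(3, -1))))) = Mul(136, Add(30, Mul(Rational(1, 5), 1, Mul(8, Rational(1, 3))))) = Mul(136, Add(30, Mul(Rational(1, 5), 1, Rational(8, 3)))) = Mul(136, Add(30, Rational(8, 15))) = Mul(136, Rational(458, 15)) = Rational(62288, 15)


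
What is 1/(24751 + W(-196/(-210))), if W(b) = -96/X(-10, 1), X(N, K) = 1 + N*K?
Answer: 3/74285 ≈ 4.0385e-5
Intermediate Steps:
X(N, K) = 1 + K*N
W(b) = 32/3 (W(b) = -96/(1 + 1*(-10)) = -96/(1 - 10) = -96/(-9) = -96*(-1/9) = 32/3)
1/(24751 + W(-196/(-210))) = 1/(24751 + 32/3) = 1/(74285/3) = 3/74285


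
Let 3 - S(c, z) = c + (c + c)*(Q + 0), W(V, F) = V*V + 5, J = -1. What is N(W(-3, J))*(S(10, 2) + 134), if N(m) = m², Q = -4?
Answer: 40572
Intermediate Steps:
W(V, F) = 5 + V² (W(V, F) = V² + 5 = 5 + V²)
S(c, z) = 3 + 7*c (S(c, z) = 3 - (c + (c + c)*(-4 + 0)) = 3 - (c + (2*c)*(-4)) = 3 - (c - 8*c) = 3 - (-7)*c = 3 + 7*c)
N(W(-3, J))*(S(10, 2) + 134) = (5 + (-3)²)²*((3 + 7*10) + 134) = (5 + 9)²*((3 + 70) + 134) = 14²*(73 + 134) = 196*207 = 40572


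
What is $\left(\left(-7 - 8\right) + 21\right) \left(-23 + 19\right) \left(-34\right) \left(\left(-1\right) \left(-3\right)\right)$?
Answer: $2448$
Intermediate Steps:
$\left(\left(-7 - 8\right) + 21\right) \left(-23 + 19\right) \left(-34\right) \left(\left(-1\right) \left(-3\right)\right) = \left(\left(-7 - 8\right) + 21\right) \left(-4\right) \left(-34\right) 3 = \left(-15 + 21\right) \left(-4\right) \left(-34\right) 3 = 6 \left(-4\right) \left(-34\right) 3 = \left(-24\right) \left(-34\right) 3 = 816 \cdot 3 = 2448$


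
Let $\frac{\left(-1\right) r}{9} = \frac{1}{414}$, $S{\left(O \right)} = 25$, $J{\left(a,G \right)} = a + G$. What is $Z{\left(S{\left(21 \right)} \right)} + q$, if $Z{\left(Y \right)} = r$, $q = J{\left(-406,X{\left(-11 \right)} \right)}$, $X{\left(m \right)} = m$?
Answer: $- \frac{19183}{46} \approx -417.02$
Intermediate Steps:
$J{\left(a,G \right)} = G + a$
$q = -417$ ($q = -11 - 406 = -417$)
$r = - \frac{1}{46}$ ($r = - \frac{9}{414} = \left(-9\right) \frac{1}{414} = - \frac{1}{46} \approx -0.021739$)
$Z{\left(Y \right)} = - \frac{1}{46}$
$Z{\left(S{\left(21 \right)} \right)} + q = - \frac{1}{46} - 417 = - \frac{19183}{46}$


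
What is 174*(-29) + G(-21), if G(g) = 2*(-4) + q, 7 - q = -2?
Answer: -5045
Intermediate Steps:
q = 9 (q = 7 - 1*(-2) = 7 + 2 = 9)
G(g) = 1 (G(g) = 2*(-4) + 9 = -8 + 9 = 1)
174*(-29) + G(-21) = 174*(-29) + 1 = -5046 + 1 = -5045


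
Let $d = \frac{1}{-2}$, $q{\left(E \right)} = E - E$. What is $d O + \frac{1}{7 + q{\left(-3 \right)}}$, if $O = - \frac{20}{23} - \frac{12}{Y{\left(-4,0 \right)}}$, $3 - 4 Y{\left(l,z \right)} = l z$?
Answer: $\frac{1381}{161} \approx 8.5776$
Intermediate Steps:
$q{\left(E \right)} = 0$
$Y{\left(l,z \right)} = \frac{3}{4} - \frac{l z}{4}$
$d = - \frac{1}{2} \approx -0.5$
$O = - \frac{388}{23}$ ($O = - \frac{20}{23} - \frac{12}{\frac{3}{4} - \left(-1\right) 0} = \left(-20\right) \frac{1}{23} - \frac{12}{\frac{3}{4} + 0} = - \frac{20}{23} - \frac{12}{\frac{3}{4}} = - \frac{20}{23} - 16 = - \frac{388}{23} \approx -16.87$)
$d O + \frac{1}{7 + q{\left(-3 \right)}} = \left(- \frac{1}{2}\right) \left(- \frac{388}{23}\right) + \frac{1}{7 + 0} = \frac{194}{23} + \frac{1}{7} = \frac{1381}{161}$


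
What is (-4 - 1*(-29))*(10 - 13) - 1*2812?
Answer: -2887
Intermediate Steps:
(-4 - 1*(-29))*(10 - 13) - 1*2812 = (-4 + 29)*(-3) - 2812 = 25*(-3) - 2812 = -75 - 2812 = -2887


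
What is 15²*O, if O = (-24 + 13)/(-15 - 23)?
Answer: 2475/38 ≈ 65.132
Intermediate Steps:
O = 11/38 (O = -11/(-38) = -11*(-1/38) = 11/38 ≈ 0.28947)
15²*O = 15²*(11/38) = 225*(11/38) = 2475/38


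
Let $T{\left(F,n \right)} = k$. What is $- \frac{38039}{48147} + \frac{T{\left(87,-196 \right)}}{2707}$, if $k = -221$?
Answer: $- \frac{113612060}{130333929} \approx -0.8717$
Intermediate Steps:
$T{\left(F,n \right)} = -221$
$- \frac{38039}{48147} + \frac{T{\left(87,-196 \right)}}{2707} = - \frac{38039}{48147} - \frac{221}{2707} = - \frac{113612060}{130333929}$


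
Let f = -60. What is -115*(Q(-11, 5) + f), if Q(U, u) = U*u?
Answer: 13225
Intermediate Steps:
-115*(Q(-11, 5) + f) = -115*(-11*5 - 60) = -115*(-55 - 60) = -115*(-115) = 13225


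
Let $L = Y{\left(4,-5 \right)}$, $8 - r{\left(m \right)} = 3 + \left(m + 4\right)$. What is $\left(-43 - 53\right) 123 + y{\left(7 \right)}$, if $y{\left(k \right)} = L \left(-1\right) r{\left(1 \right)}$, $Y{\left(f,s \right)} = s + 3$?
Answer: $-11808$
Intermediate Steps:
$Y{\left(f,s \right)} = 3 + s$
$r{\left(m \right)} = 1 - m$ ($r{\left(m \right)} = 8 - \left(3 + \left(m + 4\right)\right) = 8 - \left(3 + \left(4 + m\right)\right) = 8 - \left(7 + m\right) = 1 - m$)
$L = -2$ ($L = 3 - 5 = -2$)
$y{\left(k \right)} = 0$ ($y{\left(k \right)} = \left(-2\right) \left(-1\right) \left(1 - 1\right) = 2 \left(1 - 1\right) = 2 \cdot 0 = 0$)
$\left(-43 - 53\right) 123 + y{\left(7 \right)} = \left(-43 - 53\right) 123 + 0 = \left(-96\right) 123 + 0 = -11808 + 0 = -11808$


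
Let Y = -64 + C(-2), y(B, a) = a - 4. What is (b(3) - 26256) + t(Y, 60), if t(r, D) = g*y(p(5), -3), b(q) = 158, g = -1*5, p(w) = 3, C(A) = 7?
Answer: -26063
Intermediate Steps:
y(B, a) = -4 + a
g = -5
Y = -57 (Y = -64 + 7 = -57)
t(r, D) = 35 (t(r, D) = -5*(-4 - 3) = -5*(-7) = 35)
(b(3) - 26256) + t(Y, 60) = (158 - 26256) + 35 = -26098 + 35 = -26063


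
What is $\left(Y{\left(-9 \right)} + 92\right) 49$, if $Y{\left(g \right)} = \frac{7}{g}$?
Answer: $\frac{40229}{9} \approx 4469.9$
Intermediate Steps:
$\left(Y{\left(-9 \right)} + 92\right) 49 = \left(\frac{7}{-9} + 92\right) 49 = \left(7 \left(- \frac{1}{9}\right) + 92\right) 49 = \left(- \frac{7}{9} + 92\right) 49 = \frac{821}{9} \cdot 49 = \frac{40229}{9}$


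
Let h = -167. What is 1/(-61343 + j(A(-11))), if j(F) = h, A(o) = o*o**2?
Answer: -1/61510 ≈ -1.6258e-5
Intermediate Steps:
A(o) = o**3
j(F) = -167
1/(-61343 + j(A(-11))) = 1/(-61343 - 167) = 1/(-61510) = -1/61510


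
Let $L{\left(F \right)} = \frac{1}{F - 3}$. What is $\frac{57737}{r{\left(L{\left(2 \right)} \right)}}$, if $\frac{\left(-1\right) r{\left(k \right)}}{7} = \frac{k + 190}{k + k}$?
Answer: $\frac{115474}{1323} \approx 87.282$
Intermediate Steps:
$L{\left(F \right)} = \frac{1}{-3 + F}$
$r{\left(k \right)} = - \frac{7 \left(190 + k\right)}{2 k}$ ($r{\left(k \right)} = - 7 \frac{k + 190}{k + k} = - 7 \frac{190 + k}{2 k} = - \frac{7 \left(190 + k\right)}{2 k}$)
$\frac{57737}{r{\left(L{\left(2 \right)} \right)}} = \frac{57737}{- \frac{7}{2} - \frac{665}{\frac{1}{-3 + 2}}} = \frac{57737}{- \frac{7}{2} - \frac{665}{\frac{1}{-1}}} = \frac{57737}{- \frac{7}{2} - \frac{665}{-1}} = \frac{57737}{- \frac{7}{2} - -665} = \frac{57737}{- \frac{7}{2} + 665} = \frac{57737}{\frac{1323}{2}} = 57737 \cdot \frac{2}{1323} = \frac{115474}{1323}$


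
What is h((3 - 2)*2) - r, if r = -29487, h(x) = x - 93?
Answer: 29396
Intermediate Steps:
h(x) = -93 + x
h((3 - 2)*2) - r = (-93 + (3 - 2)*2) - 1*(-29487) = (-93 + 1*2) + 29487 = (-93 + 2) + 29487 = -91 + 29487 = 29396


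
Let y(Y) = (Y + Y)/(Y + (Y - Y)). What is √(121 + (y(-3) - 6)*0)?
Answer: 11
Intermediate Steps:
y(Y) = 2 (y(Y) = (2*Y)/(Y + 0) = (2*Y)/Y = 2)
√(121 + (y(-3) - 6)*0) = √(121 + (2 - 6)*0) = √(121 - 4*0) = √(121 + 0) = √121 = 11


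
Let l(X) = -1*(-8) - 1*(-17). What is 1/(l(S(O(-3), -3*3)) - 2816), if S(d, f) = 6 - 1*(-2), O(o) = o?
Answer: -1/2791 ≈ -0.00035829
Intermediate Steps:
S(d, f) = 8 (S(d, f) = 6 + 2 = 8)
l(X) = 25 (l(X) = 8 + 17 = 25)
1/(l(S(O(-3), -3*3)) - 2816) = 1/(25 - 2816) = 1/(-2791) = -1/2791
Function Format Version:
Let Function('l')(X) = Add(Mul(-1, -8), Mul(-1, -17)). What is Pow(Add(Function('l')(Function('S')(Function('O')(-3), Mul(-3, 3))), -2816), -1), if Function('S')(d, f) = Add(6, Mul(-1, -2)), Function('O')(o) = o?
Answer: Rational(-1, 2791) ≈ -0.00035829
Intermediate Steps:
Function('S')(d, f) = 8 (Function('S')(d, f) = Add(6, 2) = 8)
Function('l')(X) = 25 (Function('l')(X) = Add(8, 17) = 25)
Pow(Add(Function('l')(Function('S')(Function('O')(-3), Mul(-3, 3))), -2816), -1) = Pow(Add(25, -2816), -1) = Pow(-2791, -1) = Rational(-1, 2791)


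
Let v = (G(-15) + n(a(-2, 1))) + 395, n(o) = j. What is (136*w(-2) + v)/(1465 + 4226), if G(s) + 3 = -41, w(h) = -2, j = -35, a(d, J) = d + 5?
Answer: 44/5691 ≈ 0.0077315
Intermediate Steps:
a(d, J) = 5 + d
G(s) = -44 (G(s) = -3 - 41 = -44)
n(o) = -35
v = 316 (v = (-44 - 35) + 395 = -79 + 395 = 316)
(136*w(-2) + v)/(1465 + 4226) = (136*(-2) + 316)/(1465 + 4226) = (-272 + 316)/5691 = 44*(1/5691) = 44/5691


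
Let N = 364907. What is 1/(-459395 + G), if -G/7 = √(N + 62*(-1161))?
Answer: -91879/42205882540 + 7*√11717/42205882540 ≈ -2.1590e-6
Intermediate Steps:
G = -35*√11717 (G = -7*√(364907 + 62*(-1161)) = -7*√(364907 - 71982) = -35*√11717 ≈ -3788.6)
1/(-459395 + G) = 1/(-459395 - 35*√11717)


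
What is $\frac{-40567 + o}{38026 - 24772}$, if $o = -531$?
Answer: $- \frac{20549}{6627} \approx -3.1008$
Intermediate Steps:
$\frac{-40567 + o}{38026 - 24772} = \frac{-40567 - 531}{38026 - 24772} = - \frac{41098}{13254} = \left(-41098\right) \frac{1}{13254} = - \frac{20549}{6627}$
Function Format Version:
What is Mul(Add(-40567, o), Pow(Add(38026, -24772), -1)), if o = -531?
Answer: Rational(-20549, 6627) ≈ -3.1008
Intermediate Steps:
Mul(Add(-40567, o), Pow(Add(38026, -24772), -1)) = Mul(Add(-40567, -531), Pow(Add(38026, -24772), -1)) = Mul(-41098, Pow(13254, -1)) = Mul(-41098, Rational(1, 13254)) = Rational(-20549, 6627)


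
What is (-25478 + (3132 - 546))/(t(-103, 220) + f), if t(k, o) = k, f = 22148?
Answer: -22892/22045 ≈ -1.0384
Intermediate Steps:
(-25478 + (3132 - 546))/(t(-103, 220) + f) = (-25478 + (3132 - 546))/(-103 + 22148) = (-25478 + 2586)/22045 = -22892*1/22045 = -22892/22045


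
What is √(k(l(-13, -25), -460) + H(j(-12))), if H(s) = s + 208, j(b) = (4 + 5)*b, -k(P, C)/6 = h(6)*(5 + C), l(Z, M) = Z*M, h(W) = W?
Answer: 4*√1030 ≈ 128.37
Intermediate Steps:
l(Z, M) = M*Z
k(P, C) = -180 - 36*C (k(P, C) = -36*(5 + C) = -6*(30 + 6*C) = -180 - 36*C)
j(b) = 9*b
H(s) = 208 + s
√(k(l(-13, -25), -460) + H(j(-12))) = √((-180 - 36*(-460)) + (208 + 9*(-12))) = √((-180 + 16560) + (208 - 108)) = √(16380 + 100) = √16480 = 4*√1030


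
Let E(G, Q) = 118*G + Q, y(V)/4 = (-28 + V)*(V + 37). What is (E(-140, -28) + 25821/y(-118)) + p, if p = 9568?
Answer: -36684011/5256 ≈ -6979.5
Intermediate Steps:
y(V) = 4*(-28 + V)*(37 + V) (y(V) = 4*((-28 + V)*(V + 37)) = 4*((-28 + V)*(37 + V)) = 4*(-28 + V)*(37 + V))
E(G, Q) = Q + 118*G
(E(-140, -28) + 25821/y(-118)) + p = ((-28 + 118*(-140)) + 25821/(-4144 + 4*(-118)² + 36*(-118))) + 9568 = ((-28 - 16520) + 25821/(-4144 + 4*13924 - 4248)) + 9568 = (-16548 + 25821/(-4144 + 55696 - 4248)) + 9568 = (-16548 + 25821/47304) + 9568 = (-16548 + 25821*(1/47304)) + 9568 = (-16548 + 2869/5256) + 9568 = -86973419/5256 + 9568 = -36684011/5256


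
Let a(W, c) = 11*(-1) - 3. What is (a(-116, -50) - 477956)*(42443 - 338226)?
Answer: 141375400510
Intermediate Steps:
a(W, c) = -14 (a(W, c) = -11 - 3 = -14)
(a(-116, -50) - 477956)*(42443 - 338226) = (-14 - 477956)*(42443 - 338226) = -477970*(-295783) = 141375400510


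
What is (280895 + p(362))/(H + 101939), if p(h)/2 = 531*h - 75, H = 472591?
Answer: 665189/574530 ≈ 1.1578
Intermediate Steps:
p(h) = -150 + 1062*h (p(h) = 2*(531*h - 75) = 2*(-75 + 531*h) = -150 + 1062*h)
(280895 + p(362))/(H + 101939) = (280895 + (-150 + 1062*362))/(472591 + 101939) = (280895 + (-150 + 384444))/574530 = (280895 + 384294)*(1/574530) = 665189*(1/574530) = 665189/574530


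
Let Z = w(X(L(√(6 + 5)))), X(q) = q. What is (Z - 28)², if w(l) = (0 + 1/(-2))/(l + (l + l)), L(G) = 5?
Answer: 707281/900 ≈ 785.87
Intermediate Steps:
w(l) = -1/(6*l) (w(l) = (0 - ½)/(l + 2*l) = -1/(3*l)/2 = -1/(6*l))
Z = -1/30 (Z = -⅙/5 = -⅙*⅕ = -1/30 ≈ -0.033333)
(Z - 28)² = (-1/30 - 28)² = (-841/30)² = 707281/900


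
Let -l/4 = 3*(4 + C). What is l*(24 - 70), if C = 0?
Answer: 2208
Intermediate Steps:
l = -48 (l = -12*(4 + 0) = -12*4 = -4*12 = -48)
l*(24 - 70) = -48*(24 - 70) = -48*(-46) = 2208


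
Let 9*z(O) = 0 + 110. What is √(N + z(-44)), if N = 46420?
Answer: √417890/3 ≈ 215.48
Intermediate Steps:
z(O) = 110/9 (z(O) = (0 + 110)/9 = (⅑)*110 = 110/9)
√(N + z(-44)) = √(46420 + 110/9) = √(417890/9) = √417890/3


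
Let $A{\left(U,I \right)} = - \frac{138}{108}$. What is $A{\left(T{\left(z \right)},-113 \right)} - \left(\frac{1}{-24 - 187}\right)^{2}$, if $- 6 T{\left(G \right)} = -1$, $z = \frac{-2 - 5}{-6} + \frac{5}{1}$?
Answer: $- \frac{1024001}{801378} \approx -1.2778$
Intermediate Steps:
$z = \frac{37}{6}$ ($z = \left(-2 - 5\right) \left(- \frac{1}{6}\right) + 5 \cdot 1 = \left(-7\right) \left(- \frac{1}{6}\right) + 5 = \frac{7}{6} + 5 = \frac{37}{6} \approx 6.1667$)
$T{\left(G \right)} = \frac{1}{6}$ ($T{\left(G \right)} = \left(- \frac{1}{6}\right) \left(-1\right) = \frac{1}{6}$)
$A{\left(U,I \right)} = - \frac{23}{18}$ ($A{\left(U,I \right)} = \left(-138\right) \frac{1}{108} = - \frac{23}{18}$)
$A{\left(T{\left(z \right)},-113 \right)} - \left(\frac{1}{-24 - 187}\right)^{2} = - \frac{23}{18} - \left(\frac{1}{-24 - 187}\right)^{2} = - \frac{23}{18} - \left(\frac{1}{-211}\right)^{2} = - \frac{23}{18} - \left(- \frac{1}{211}\right)^{2} = - \frac{23}{18} - \frac{1}{44521} = - \frac{1024001}{801378}$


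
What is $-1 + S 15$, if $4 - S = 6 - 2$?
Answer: $-1$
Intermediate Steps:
$S = 0$ ($S = 4 - \left(6 - 2\right) = 4 - 4 = 0$)
$-1 + S 15 = -1 + 0 \cdot 15 = -1 + 0 = -1$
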